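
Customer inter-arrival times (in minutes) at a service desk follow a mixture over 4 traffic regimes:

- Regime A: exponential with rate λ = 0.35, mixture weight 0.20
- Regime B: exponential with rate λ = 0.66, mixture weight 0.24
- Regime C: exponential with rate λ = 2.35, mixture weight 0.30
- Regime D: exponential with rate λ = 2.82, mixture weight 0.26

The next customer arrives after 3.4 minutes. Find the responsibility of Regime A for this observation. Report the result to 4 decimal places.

0.5549

The responsibility of component k is P(Z=k) f_k(x) divided by Σ_j P(Z=j) f_j(x).
Component likelihoods at x = 3.4 minutes:
  p_A = 0.106477
  p_B = 0.0699821
  p_C = 0.00079626
  p_D = 0.000193301
Weight by the priors:
  P(Z=A)·p_A = 0.20 × 0.106477 = 0.0212955
  P(Z=B)·p_B = 0.24 × 0.0699821 = 0.0167957
  P(Z=C)·p_C = 0.30 × 0.00079626 = 0.000238878
  P(Z=D)·p_D = 0.26 × 0.000193301 = 5.02582e-05
Denominator: 0.0212955 + 0.0167957 + 0.000238878 + 5.02582e-05 = 0.0383803
Responsibility of Regime A: 0.0212955 / 0.0383803 ≈ 0.5549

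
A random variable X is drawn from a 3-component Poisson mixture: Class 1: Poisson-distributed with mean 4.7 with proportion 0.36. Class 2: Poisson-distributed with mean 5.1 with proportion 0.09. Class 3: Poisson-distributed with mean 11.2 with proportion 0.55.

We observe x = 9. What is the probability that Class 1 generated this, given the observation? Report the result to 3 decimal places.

0.142

The responsibility of component k is π_k f_k(x) divided by Σ_j π_j f_j(x).
Component likelihoods at x = 9:
  p_1 = 0.02805
  p_2 = 0.0392163
  p_3 = 0.104496
Unnormalised posteriors:
  π_1·p_1 = 0.36 × 0.02805 = 0.010098
  π_2·p_2 = 0.09 × 0.0392163 = 0.00352947
  π_3·p_3 = 0.55 × 0.104496 = 0.057473
Normaliser: 0.010098 + 0.00352947 + 0.057473 = 0.0711005
Responsibility of Class 1: 0.010098 / 0.0711005 ≈ 0.142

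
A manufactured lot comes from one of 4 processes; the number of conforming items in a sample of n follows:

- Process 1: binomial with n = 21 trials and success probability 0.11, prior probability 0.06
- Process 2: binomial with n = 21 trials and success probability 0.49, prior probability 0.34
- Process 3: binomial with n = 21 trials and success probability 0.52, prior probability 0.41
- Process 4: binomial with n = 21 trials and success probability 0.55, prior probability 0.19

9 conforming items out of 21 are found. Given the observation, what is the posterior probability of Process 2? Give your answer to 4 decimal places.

Posterior ∝ prior × likelihood, so P(k | x) ∝ π_k f_k(x); normalise over all components.
Evaluate each component's likelihood at the observed value:
  f_1 = 0.000171182
  f_2 = 0.148201
  f_3 = 0.122227
  f_4 = 0.093338
Unnormalised posteriors:
  π_1·f_1 = 0.06 × 0.000171182 = 1.02709e-05
  π_2·f_2 = 0.34 × 0.148201 = 0.0503883
  π_3·f_3 = 0.41 × 0.122227 = 0.0501133
  π_4·f_4 = 0.19 × 0.093338 = 0.0177342
Denominator: 1.02709e-05 + 0.0503883 + 0.0501133 + 0.0177342 = 0.118246
Responsibility of Process 2: 0.0503883 / 0.118246 ≈ 0.4261

0.4261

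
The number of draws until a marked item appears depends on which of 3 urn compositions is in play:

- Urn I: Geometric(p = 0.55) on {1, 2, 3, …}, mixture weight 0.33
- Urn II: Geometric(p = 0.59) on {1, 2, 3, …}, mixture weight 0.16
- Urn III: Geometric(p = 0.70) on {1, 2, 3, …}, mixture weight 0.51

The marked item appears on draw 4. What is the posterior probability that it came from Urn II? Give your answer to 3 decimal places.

0.199

P(component k | x) = π_k·f_k(x) / marginal(x), where marginal(x) = Σ_j π_j·f_j(x).
Component likelihoods at x = 4:
  f_I = 0.55·(1−0.55)^3 = 0.55·0.091125 = 0.0501187
  f_II = 0.59·(1−0.59)^3 = 0.59·0.068921 = 0.0406634
  f_III = 0.70·(1−0.70)^3 = 0.70·0.027 = 0.0189
Unnormalised posteriors:
  π_I·f_I = 0.33 × 0.0501187 = 0.0165392
  π_II·f_II = 0.16 × 0.0406634 = 0.00650614
  π_III·f_III = 0.51 × 0.0189 = 0.009639
Denominator: 0.0165392 + 0.00650614 + 0.009639 = 0.0326843
P(Urn II | data) ≈ 0.199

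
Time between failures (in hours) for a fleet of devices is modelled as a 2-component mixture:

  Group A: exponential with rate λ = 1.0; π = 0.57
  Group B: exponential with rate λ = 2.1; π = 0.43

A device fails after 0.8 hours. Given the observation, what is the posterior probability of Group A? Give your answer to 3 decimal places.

By Bayes' theorem, P(k | x) = π_k f_k(x) / Σ_j π_j f_j(x).
Component likelihoods at x = 0.8 hours:
  f_A = 1.0·e^(−1.0·0.8) = 1.0·e^(−0.8000) = 0.449329
  f_B = 2.1·e^(−2.1·0.8) = 2.1·e^(−1.6800) = 0.391385
Prior × likelihood for each component:
  π_A·f_A = 0.57 × 0.449329 = 0.256118
  π_B·f_B = 0.43 × 0.391385 = 0.168296
Evidence: 0.256118 + 0.168296 = 0.424413
Responsibility of Group A: 0.256118 / 0.424413 ≈ 0.603

0.603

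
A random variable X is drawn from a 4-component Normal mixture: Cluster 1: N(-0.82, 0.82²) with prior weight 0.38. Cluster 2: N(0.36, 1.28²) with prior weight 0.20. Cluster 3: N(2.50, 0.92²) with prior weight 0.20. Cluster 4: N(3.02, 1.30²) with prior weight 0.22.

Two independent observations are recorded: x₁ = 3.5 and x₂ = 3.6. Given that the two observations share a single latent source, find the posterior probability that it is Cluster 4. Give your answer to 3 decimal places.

By Bayes' theorem, P(k | x) = w_k f_k(x) / Σ_j w_j f_j(x).
Since both observations come from the same component, the likelihood for component k is f_k(x₁)·f_k(x₂).
  L_1 = [(1/(0.82·√(2π)))·exp(−(3.5−-0.82)²/(2·0.82²)) = 0.486515·exp(-13.87745) = 4.57293e-07] × [2.38749e-07] = 1.09178e-13
  L_2 = [(1/(1.28·√(2π)))·exp(−(3.5−0.36)²/(2·1.28²)) = 0.311674·exp(-3.00891) = 0.0153797] × [0.0126587] = 0.000194686
  L_3 = [(1/(0.92·√(2π)))·exp(−(3.5−2.50)²/(2·0.92²)) = 0.433633·exp(-0.59074) = 0.240197] × [0.212174] = 0.0509636
  L_4 = [(1/(1.30·√(2π)))·exp(−(3.5−3.02)²/(2·1.30²)) = 0.306879·exp(-0.06817) = 0.286657] × [0.277807] = 0.0796353
Unnormalised posteriors:
  w_1·L_1 = 0.38 × 1.09178e-13 = 4.14878e-14
  w_2·L_2 = 0.20 × 0.000194686 = 3.89372e-05
  w_3·L_3 = 0.20 × 0.0509636 = 0.0101927
  w_4·L_4 = 0.22 × 0.0796353 = 0.0175198
Normaliser: 4.14878e-14 + 3.89372e-05 + 0.0101927 + 0.0175198 = 0.0277514
P(Cluster 4 | x) ≈ 0.631

0.631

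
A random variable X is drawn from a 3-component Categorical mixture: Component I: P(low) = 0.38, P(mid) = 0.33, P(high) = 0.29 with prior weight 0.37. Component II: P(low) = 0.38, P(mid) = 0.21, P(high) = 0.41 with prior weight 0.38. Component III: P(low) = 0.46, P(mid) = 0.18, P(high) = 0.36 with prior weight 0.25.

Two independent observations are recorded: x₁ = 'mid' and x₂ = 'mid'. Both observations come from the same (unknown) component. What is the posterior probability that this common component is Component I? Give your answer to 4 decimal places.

By Bayes' theorem, P(k | x) = w_k f_k(x) / Σ_j w_j f_j(x).
Since both observations come from the same component, the likelihood for component k is f_k(x₁)·f_k(x₂).
  p_I = [0.33] × [0.33] = 0.1089
  p_II = [0.21] × [0.21] = 0.0441
  p_III = [0.18] × [0.18] = 0.0324
Prior × likelihood for each component:
  w_I·p_I = 0.37 × 0.1089 = 0.040293
  w_II·p_II = 0.38 × 0.0441 = 0.016758
  w_III·p_III = 0.25 × 0.0324 = 0.0081
Denominator: 0.040293 + 0.016758 + 0.0081 = 0.065151
So the posterior for Component I is 0.040293 / 0.065151 ≈ 0.6185.

0.6185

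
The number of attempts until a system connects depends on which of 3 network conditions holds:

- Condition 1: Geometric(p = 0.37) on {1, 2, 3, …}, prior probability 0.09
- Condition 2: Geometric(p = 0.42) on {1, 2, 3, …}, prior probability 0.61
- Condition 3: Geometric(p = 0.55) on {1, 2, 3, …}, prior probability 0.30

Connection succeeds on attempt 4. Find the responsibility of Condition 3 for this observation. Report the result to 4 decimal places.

By Bayes' theorem, P(k | x) = π_k f_k(x) / Σ_j π_j f_j(x).
Evaluate each component's likelihood at the observed value:
  p_1 = 0.37·(1−0.37)^3 = 0.37·0.250047 = 0.0925174
  p_2 = 0.42·(1−0.42)^3 = 0.42·0.195112 = 0.081947
  p_3 = 0.55·(1−0.55)^3 = 0.55·0.091125 = 0.0501187
Weight by the priors:
  π_1·p_1 = 0.09 × 0.0925174 = 0.00832657
  π_2·p_2 = 0.61 × 0.081947 = 0.0499877
  π_3·p_3 = 0.30 × 0.0501187 = 0.0150356
Sum: 0.00832657 + 0.0499877 + 0.0150356 = 0.0733499
So the posterior for Condition 3 is 0.0150356 / 0.0733499 ≈ 0.2050.

0.2050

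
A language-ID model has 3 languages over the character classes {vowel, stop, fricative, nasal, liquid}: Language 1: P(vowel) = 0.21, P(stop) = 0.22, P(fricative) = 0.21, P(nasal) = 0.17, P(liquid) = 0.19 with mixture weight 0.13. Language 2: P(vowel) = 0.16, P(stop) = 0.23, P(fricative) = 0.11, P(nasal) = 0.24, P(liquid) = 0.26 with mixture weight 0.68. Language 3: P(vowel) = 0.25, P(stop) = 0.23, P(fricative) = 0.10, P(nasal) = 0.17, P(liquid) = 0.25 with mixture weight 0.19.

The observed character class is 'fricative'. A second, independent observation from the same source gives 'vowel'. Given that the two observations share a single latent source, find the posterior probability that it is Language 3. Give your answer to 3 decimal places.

By Bayes' theorem, P(k | x) = P(Z=k) f_k(x) / Σ_j P(Z=j) f_j(x).
Since both observations come from the same component, the likelihood for component k is f_k(x₁)·f_k(x₂).
  p_1 = [P(fricative | comp) = 0.21] × [0.21] = 0.0441
  p_2 = [P(fricative | comp) = 0.11] × [0.16] = 0.0176
  p_3 = [P(fricative | comp) = 0.10] × [0.25] = 0.025
Multiply by the mixture weights:
  P(Z=1)·p_1 = 0.13 × 0.0441 = 0.005733
  P(Z=2)·p_2 = 0.68 × 0.0176 = 0.011968
  P(Z=3)·p_3 = 0.19 × 0.025 = 0.00475
Denominator: 0.005733 + 0.011968 + 0.00475 = 0.022451
So the posterior for Language 3 is 0.00475 / 0.022451 ≈ 0.212.

0.212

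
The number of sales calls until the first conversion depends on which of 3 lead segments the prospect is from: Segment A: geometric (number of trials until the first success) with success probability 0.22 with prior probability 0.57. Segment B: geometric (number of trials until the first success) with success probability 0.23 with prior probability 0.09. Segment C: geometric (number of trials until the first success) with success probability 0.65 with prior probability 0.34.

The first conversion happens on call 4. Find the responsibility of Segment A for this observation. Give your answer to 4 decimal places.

Posterior ∝ prior × likelihood, so P(k | x) ∝ P(Z=k) f_k(x); normalise over all components.
Component likelihoods at x = 4:
  f_A = 0.104401
  f_B = 0.105003
  f_C = 0.0278687
Prior × likelihood for each component:
  P(Z=A)·f_A = 0.57 × 0.104401 = 0.0595088
  P(Z=B)·f_B = 0.09 × 0.105003 = 0.00945023
  P(Z=C)·f_C = 0.34 × 0.0278687 = 0.00947537
Sum: 0.0595088 + 0.00945023 + 0.00947537 = 0.0784344
P(Segment A | x) ≈ 0.7587

0.7587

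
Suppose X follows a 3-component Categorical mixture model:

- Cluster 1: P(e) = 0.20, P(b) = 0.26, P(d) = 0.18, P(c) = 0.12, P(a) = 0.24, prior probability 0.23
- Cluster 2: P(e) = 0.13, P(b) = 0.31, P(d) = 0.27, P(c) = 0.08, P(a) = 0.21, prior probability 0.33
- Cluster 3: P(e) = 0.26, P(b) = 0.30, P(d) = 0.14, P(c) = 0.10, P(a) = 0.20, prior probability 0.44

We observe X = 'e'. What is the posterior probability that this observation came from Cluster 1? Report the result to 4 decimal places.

By Bayes' theorem, P(k | x) = π_k f_k(x) / Σ_j π_j f_j(x).
Evaluate each component's likelihood at the observed value:
  L_1 = P(e | comp) = 0.20
  L_2 = P(e | comp) = 0.13
  L_3 = P(e | comp) = 0.26
Multiply by the mixture weights:
  π_1·L_1 = 0.23 × 0.2 = 0.046
  π_2·L_2 = 0.33 × 0.13 = 0.0429
  π_3·L_3 = 0.44 × 0.26 = 0.1144
Normaliser: 0.046 + 0.0429 + 0.1144 = 0.2033
P(Cluster 1 | data) = 0.046 / 0.2033 ≈ 0.2263

0.2263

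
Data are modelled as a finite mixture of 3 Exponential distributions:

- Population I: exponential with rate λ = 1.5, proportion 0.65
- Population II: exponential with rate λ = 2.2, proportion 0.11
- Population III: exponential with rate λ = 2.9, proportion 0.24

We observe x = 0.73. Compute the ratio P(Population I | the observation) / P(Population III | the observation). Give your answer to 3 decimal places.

Posterior odds = (π_i f_i(x)) / (π_j f_j(x)); the normalising sum cancels.
Evaluate each component's likelihood at the observed value:
  f_I = 1.5·e^(−1.5·0.73) = 1.5·e^(−1.0950) = 0.501809
  f_II = 2.2·e^(−2.2·0.73) = 2.2·e^(−1.6060) = 0.441515
  f_III = 2.9·e^(−2.9·0.73) = 2.9·e^(−2.1170) = 0.349138
Posterior odds = (π_I·f_I) / (π_III·f_III) = (0.65·0.501809) / (0.24·0.349138) = 0.326176 / 0.083793 ≈ 3.893

3.893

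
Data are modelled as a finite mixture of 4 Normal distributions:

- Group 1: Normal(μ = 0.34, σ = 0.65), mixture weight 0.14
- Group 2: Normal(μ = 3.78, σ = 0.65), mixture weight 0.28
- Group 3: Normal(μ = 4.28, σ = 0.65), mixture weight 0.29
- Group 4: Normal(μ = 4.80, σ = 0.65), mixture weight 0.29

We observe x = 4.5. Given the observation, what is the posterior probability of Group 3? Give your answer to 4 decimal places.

0.3991

The responsibility of component k is w_k f_k(x) divided by Σ_j w_j f_j(x).
Normal densities:
  f_1 = 7.82791e-10
  f_2 = 0.332323
  f_3 = 0.57959
  f_4 = 0.551748
Weight by the priors:
  w_1·f_1 = 0.14 × 7.82791e-10 = 1.09591e-10
  w_2·f_2 = 0.28 × 0.332323 = 0.0930505
  w_3·f_3 = 0.29 × 0.57959 = 0.168081
  w_4·f_4 = 0.29 × 0.551748 = 0.160007
Sum: 1.09591e-10 + 0.0930505 + 0.168081 + 0.160007 = 0.421139
Responsibility of Group 3: 0.168081 / 0.421139 ≈ 0.3991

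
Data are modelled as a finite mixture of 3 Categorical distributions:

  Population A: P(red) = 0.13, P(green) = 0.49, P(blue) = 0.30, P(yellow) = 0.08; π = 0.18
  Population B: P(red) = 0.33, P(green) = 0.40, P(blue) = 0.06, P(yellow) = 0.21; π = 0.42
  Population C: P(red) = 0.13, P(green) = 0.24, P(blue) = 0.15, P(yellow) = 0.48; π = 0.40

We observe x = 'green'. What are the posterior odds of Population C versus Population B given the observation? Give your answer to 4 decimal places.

0.5714

Since P(k|x) ∝ π_k f_k(x), the posterior odds are π_i f_i(x) / (π_j f_j(x)).
Evaluate each component's likelihood at the observed value:
  f_A = 0.49
  f_B = 0.4
  f_C = 0.24
Posterior odds = (π_C·f_C) / (π_B·f_B) = (0.40·0.24) / (0.42·0.4) = 0.096 / 0.168 ≈ 0.5714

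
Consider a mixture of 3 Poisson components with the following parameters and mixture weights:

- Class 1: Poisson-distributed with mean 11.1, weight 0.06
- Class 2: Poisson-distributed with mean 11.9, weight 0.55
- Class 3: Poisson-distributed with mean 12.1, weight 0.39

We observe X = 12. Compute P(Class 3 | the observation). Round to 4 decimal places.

Apply Bayes' rule: the posterior for each component is proportional to its prior times its likelihood at x.
Poisson probabilities:
  L_1 = e^(−11.1)·11.1^12/12! = 0.110375
  L_2 = e^(−11.9)·11.9^12/12! = 0.11432
  L_3 = e^(−12.1)·12.1^12/12! = 0.114321
Unnormalised posteriors:
  w_1·L_1 = 0.06 × 0.110375 = 0.00662249
  w_2·L_2 = 0.55 × 0.11432 = 0.062876
  w_3·L_3 = 0.39 × 0.114321 = 0.044585
Normaliser: 0.00662249 + 0.062876 + 0.044585 = 0.114084
Responsibility of Class 3: 0.044585 / 0.114084 ≈ 0.3908

0.3908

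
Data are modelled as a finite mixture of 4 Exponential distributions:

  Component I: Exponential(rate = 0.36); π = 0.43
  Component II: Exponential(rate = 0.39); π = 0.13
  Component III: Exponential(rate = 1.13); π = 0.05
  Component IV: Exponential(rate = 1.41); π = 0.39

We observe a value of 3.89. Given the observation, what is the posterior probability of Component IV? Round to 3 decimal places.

Posterior ∝ prior × likelihood, so P(k | x) ∝ π_k f_k(x); normalise over all components.
Evaluate each component's likelihood at the observed value:
  f_I = 0.0887394
  f_II = 0.0855454
  f_III = 0.0139332
  f_IV = 0.00585002
Multiply by the mixture weights:
  π_I·f_I = 0.43 × 0.0887394 = 0.0381579
  π_II·f_II = 0.13 × 0.0855454 = 0.0111209
  π_III·f_III = 0.05 × 0.0139332 = 0.000696659
  π_IV·f_IV = 0.39 × 0.00585002 = 0.00228151
Normaliser: 0.0381579 + 0.0111209 + 0.000696659 + 0.00228151 = 0.052257
So the posterior for Component IV is 0.00228151 / 0.052257 ≈ 0.044.

0.044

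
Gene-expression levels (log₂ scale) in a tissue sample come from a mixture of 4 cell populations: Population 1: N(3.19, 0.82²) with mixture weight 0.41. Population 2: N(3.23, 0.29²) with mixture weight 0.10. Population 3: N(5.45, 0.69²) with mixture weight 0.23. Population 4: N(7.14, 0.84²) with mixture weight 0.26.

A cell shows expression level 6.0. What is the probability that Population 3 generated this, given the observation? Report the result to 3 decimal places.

0.661

Posterior ∝ prior × likelihood, so P(k | x) ∝ w_k f_k(x); normalise over all components.
Evaluate each component's likelihood at the observed value:
  p_1 = 0.0013712
  p_2 = 2.12319e-20
  p_3 = 0.420816
  p_4 = 0.189095
Weight by the priors:
  w_1·p_1 = 0.41 × 0.0013712 = 0.000562193
  w_2·p_2 = 0.10 × 2.12319e-20 = 2.12319e-21
  w_3·p_3 = 0.23 × 0.420816 = 0.0967876
  w_4·p_4 = 0.26 × 0.189095 = 0.0491648
Normaliser: 0.000562193 + 2.12319e-21 + 0.0967876 + 0.0491648 = 0.146515
So the posterior for Population 3 is 0.0967876 / 0.146515 ≈ 0.661.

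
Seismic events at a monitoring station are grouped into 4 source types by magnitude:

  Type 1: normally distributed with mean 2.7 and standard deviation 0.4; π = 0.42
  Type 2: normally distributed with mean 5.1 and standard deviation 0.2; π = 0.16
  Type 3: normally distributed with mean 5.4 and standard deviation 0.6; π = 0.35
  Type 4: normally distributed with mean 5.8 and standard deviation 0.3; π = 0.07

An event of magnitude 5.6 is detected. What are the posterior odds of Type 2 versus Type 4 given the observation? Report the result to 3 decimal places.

Only the two components matter; the odds are (π_i f_i(x)) / (π_j f_j(x)).
Normal densities:
  f_1 = 3.84634e-12
  f_2 = 0.0876415
  f_3 = 0.628972
  f_4 = 1.06483
0.0140226 / 0.0745379 ≈ 0.188

0.188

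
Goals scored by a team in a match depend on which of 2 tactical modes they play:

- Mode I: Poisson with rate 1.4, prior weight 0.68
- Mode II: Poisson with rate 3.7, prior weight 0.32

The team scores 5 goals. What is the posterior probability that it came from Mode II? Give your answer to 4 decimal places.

0.8588

The responsibility of component k is P(Z=k) f_k(x) divided by Σ_j P(Z=j) f_j(x).
Evaluate each component's likelihood at the observed value:
  p_I = e^(−1.4)·1.4^5/5! = 0.0110521
  p_II = e^(−3.7)·3.7^5/5! = 0.142869
Unnormalised posteriors:
  P(Z=I)·p_I = 0.68 × 0.0110521 = 0.00751546
  P(Z=II)·p_II = 0.32 × 0.142869 = 0.0457181
Sum: 0.00751546 + 0.0457181 = 0.0532335
So the posterior for Mode II is 0.0457181 / 0.0532335 ≈ 0.8588.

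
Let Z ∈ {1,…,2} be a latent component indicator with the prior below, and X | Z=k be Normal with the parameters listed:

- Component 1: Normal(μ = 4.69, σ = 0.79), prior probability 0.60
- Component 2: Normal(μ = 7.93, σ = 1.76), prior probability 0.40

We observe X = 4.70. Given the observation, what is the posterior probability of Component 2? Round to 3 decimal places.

Apply Bayes' rule: the posterior for each component is proportional to its prior times its likelihood at x.
Normal densities:
  p_1 = 0.50495
  p_2 = 0.0420758
Multiply by the mixture weights:
  π_1·p_1 = 0.60 × 0.50495 = 0.30297
  π_2·p_2 = 0.40 × 0.0420758 = 0.0168303
Marginal: 0.30297 + 0.0168303 = 0.3198
Responsibility of Component 2: 0.0168303 / 0.3198 ≈ 0.053

0.053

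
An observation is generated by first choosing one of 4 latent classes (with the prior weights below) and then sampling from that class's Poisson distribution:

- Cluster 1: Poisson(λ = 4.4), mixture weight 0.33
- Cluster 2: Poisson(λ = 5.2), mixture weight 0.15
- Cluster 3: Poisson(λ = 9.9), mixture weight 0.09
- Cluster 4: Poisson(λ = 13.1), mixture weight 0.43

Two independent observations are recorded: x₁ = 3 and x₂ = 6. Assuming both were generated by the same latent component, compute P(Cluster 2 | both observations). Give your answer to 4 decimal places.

0.2906

The responsibility of component k is π_k f_k(x) divided by Σ_j π_j f_j(x).
Since both observations come from the same component, the likelihood for component k is f_k(x₁)·f_k(x₂).
  L_1 = [e^(−4.4)·4.4^3/3! = 0.174305] × [0.123734] = 0.0215675
  L_2 = [e^(−5.2)·5.2^3/3! = 0.129279] × [0.15148] = 0.0195832
  L_3 = [e^(−9.9)·9.9^3/3! = 0.00811407] × [0.065609] = 0.000532356
  L_4 = [e^(−13.1)·13.1^3/3! = 0.000766311] × [0.0143561] = 1.10013e-05
Weight by the priors:
  π_1·L_1 = 0.33 × 0.0215675 = 0.00711726
  π_2·L_2 = 0.15 × 0.0195832 = 0.00293748
  π_3·L_3 = 0.09 × 0.000532356 = 4.79121e-05
  π_4·L_4 = 0.43 × 1.10013e-05 = 4.73054e-06
Denominator: 0.00711726 + 0.00293748 + 4.79121e-05 + 4.73054e-06 = 0.0101074
P(Cluster 2 | x₁,x₂) ≈ 0.2906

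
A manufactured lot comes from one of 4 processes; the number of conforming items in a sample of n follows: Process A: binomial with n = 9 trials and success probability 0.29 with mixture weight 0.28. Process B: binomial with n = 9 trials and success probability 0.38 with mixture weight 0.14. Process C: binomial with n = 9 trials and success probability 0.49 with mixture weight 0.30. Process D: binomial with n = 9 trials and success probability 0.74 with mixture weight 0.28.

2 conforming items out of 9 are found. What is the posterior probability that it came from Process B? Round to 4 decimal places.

The responsibility of component k is π_k f_k(x) divided by Σ_j π_j f_j(x).
Evaluate each component's likelihood at the observed value:
  p_A = C(9,2)·0.29^2·0.71^7 = 36·0.0841·0.0909512 = 0.275364
  p_B = C(9,2)·0.38^2·0.62^7 = 36·0.1444·0.0352161 = 0.183068
  p_C = C(9,2)·0.49^2·0.51^7 = 36·0.2401·0.00897411 = 0.0775686
  p_D = C(9,2)·0.74^2·0.26^7 = 36·0.5476·8.03181e-05 = 0.00158336
Unnormalised posteriors:
  π_A·p_A = 0.28 × 0.275364 = 0.0771019
  π_B·p_B = 0.14 × 0.183068 = 0.0256295
  π_C·p_C = 0.30 × 0.0775686 = 0.0232706
  π_D·p_D = 0.28 × 0.00158336 = 0.000443341
Denominator: 0.0771019 + 0.0256295 + 0.0232706 + 0.000443341 = 0.126445
P(Process B | x) ≈ 0.2027

0.2027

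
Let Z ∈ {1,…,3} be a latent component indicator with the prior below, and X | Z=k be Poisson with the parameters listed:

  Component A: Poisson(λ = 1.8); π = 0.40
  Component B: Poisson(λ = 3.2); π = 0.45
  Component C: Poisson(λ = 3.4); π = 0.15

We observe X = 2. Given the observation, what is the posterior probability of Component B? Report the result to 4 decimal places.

0.4084

Apply Bayes' rule: the posterior for each component is proportional to its prior times its likelihood at x.
Evaluate each component's likelihood at the observed value:
  f_A = 0.267784
  f_B = 0.208702
  f_C = 0.192898
Weight by the priors:
  P(Z=A)·f_A = 0.40 × 0.267784 = 0.107114
  P(Z=B)·f_B = 0.45 × 0.208702 = 0.0939161
  P(Z=C)·f_C = 0.15 × 0.192898 = 0.0289346
Evidence: 0.107114 + 0.0939161 + 0.0289346 = 0.229964
P(Component B | 2) = 0.0939161 / 0.229964 ≈ 0.4084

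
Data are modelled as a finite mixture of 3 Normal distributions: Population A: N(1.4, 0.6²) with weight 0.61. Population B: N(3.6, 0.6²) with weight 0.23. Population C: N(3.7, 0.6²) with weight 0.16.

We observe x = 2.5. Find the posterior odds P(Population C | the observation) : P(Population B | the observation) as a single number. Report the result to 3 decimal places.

0.505

Only the two components matter; the odds are (π_i f_i(x)) / (π_j f_j(x)).
Normal densities:
  f_A = 0.123852
  f_B = 0.123852
  f_C = 0.0899849
0.0143976 / 0.0284859 ≈ 0.505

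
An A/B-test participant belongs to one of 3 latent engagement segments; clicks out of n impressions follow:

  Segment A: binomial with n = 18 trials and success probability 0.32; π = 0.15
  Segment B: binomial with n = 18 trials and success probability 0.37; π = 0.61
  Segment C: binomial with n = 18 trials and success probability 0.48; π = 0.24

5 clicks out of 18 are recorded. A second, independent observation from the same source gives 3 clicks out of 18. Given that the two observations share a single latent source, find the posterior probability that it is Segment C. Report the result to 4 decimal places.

0.0088

The responsibility of component k is π_k f_k(x) divided by Σ_j π_j f_j(x).
Since both observations come from the same component, the likelihood for component k is f_k(x₁)·f_k(x₂).
  p_A = [C(18,5)·0.32^5·0.68^13 = 8568·0.00335544·0.00664685 = 0.191093] × [0.0821814] = 0.0157043
  p_B = [C(18,5)·0.37^5·0.63^13 = 8568·0.0069344·0.00246279 = 0.146324] × [0.0404021] = 0.00591179
  p_C = [C(18,5)·0.48^5·0.52^13 = 8568·0.0254804·0.000203256 = 0.0443741] × [0.0049598] = 0.000220086
Unnormalised posteriors:
  π_A·p_A = 0.15 × 0.0157043 = 0.00235565
  π_B·p_B = 0.61 × 0.00591179 = 0.00360619
  π_C·p_C = 0.24 × 0.000220086 = 5.28207e-05
Marginal: 0.00235565 + 0.00360619 + 5.28207e-05 = 0.00601466
So the posterior for Segment C is 5.28207e-05 / 0.00601466 ≈ 0.0088.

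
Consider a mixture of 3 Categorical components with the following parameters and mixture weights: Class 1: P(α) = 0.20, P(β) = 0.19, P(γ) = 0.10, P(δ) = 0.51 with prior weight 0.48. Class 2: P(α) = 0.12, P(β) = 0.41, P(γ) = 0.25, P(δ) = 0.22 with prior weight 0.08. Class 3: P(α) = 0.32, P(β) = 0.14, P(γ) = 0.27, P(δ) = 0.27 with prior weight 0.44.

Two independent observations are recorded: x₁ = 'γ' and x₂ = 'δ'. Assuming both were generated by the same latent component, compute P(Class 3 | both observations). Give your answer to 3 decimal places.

0.526

Posterior ∝ prior × likelihood, so P(k | x) ∝ P(Z=k) f_k(x); normalise over all components.
Since both observations come from the same component, the likelihood for component k is f_k(x₁)·f_k(x₂).
  L_1 = [0.1] × [0.51] = 0.051
  L_2 = [0.25] × [0.22] = 0.055
  L_3 = [0.27] × [0.27] = 0.0729
Prior × likelihood for each component:
  P(Z=1)·L_1 = 0.48 × 0.051 = 0.02448
  P(Z=2)·L_2 = 0.08 × 0.055 = 0.0044
  P(Z=3)·L_3 = 0.44 × 0.0729 = 0.032076
Sum: 0.02448 + 0.0044 + 0.032076 = 0.060956
So the posterior for Class 3 is 0.032076 / 0.060956 ≈ 0.526.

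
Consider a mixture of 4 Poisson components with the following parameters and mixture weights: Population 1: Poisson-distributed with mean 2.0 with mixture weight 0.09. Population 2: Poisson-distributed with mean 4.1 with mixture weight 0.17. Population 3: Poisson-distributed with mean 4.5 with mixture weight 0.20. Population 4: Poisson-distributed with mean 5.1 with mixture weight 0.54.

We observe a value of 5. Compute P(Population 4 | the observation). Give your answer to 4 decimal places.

0.5943

Apply Bayes' rule: the posterior for each component is proportional to its prior times its likelihood at x.
Evaluate each component's likelihood at the observed value:
  p_1 = 0.0360894
  p_2 = 0.160004
  p_3 = 0.170827
  p_4 = 0.175294
Prior × likelihood for each component:
  P(Z=1)·p_1 = 0.09 × 0.0360894 = 0.00324805
  P(Z=2)·p_2 = 0.17 × 0.160004 = 0.0272007
  P(Z=3)·p_3 = 0.20 × 0.170827 = 0.0341654
  P(Z=4)·p_4 = 0.54 × 0.175294 = 0.0946589
Normaliser: 0.00324805 + 0.0272007 + 0.0341654 + 0.0946589 = 0.159273
P(Population 4 | 5) = 0.0946589 / 0.159273 ≈ 0.5943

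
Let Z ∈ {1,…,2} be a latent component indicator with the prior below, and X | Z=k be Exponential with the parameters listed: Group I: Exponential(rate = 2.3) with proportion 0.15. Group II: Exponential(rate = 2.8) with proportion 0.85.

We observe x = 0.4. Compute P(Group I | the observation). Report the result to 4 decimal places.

Posterior ∝ prior × likelihood, so P(k | x) ∝ w_k f_k(x); normalise over all components.
Exponential densities:
  p_I = 2.3·e^(−2.3·0.4) = 2.3·e^(−0.9200) = 0.916594
  p_II = 2.8·e^(−2.8·0.4) = 2.8·e^(−1.1200) = 0.913583
Multiply by the mixture weights:
  w_I·p_I = 0.15 × 0.916594 = 0.137489
  w_II·p_II = 0.85 × 0.913583 = 0.776546
Marginal: 0.137489 + 0.776546 = 0.914035
Responsibility of Group I: 0.137489 / 0.914035 ≈ 0.1504

0.1504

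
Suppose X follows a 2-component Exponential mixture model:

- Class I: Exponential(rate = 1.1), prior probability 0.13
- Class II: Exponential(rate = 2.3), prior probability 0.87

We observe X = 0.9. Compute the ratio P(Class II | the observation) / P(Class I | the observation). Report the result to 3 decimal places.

4.752

Only the two components matter; the odds are (P(Z=i) f_i(x)) / (P(Z=j) f_j(x)).
Exponential densities:
  L_I = 1.1·e^(−1.1·0.9) = 1.1·e^(−0.9900) = 0.408734
  L_II = 2.3·e^(−2.3·0.9) = 2.3·e^(−2.0700) = 0.290227
Odds = (0.87/0.13) × (0.290227/0.408734) = 6.69231 × 0.710063 ≈ 4.752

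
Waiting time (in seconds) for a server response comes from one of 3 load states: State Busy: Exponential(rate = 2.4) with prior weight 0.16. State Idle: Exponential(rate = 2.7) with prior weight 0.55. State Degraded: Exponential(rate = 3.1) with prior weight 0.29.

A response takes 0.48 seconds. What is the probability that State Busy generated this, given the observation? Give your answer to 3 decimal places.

Posterior ∝ prior × likelihood, so P(k | x) ∝ P(Z=k) f_k(x); normalise over all components.
Evaluate each component's likelihood at the observed value:
  L_Busy = 2.4·e^(−2.4·0.48) = 2.4·e^(−1.1520) = 0.75841
  L_Idle = 2.7·e^(−2.7·0.48) = 2.7·e^(−1.2960) = 0.738785
  L_Degraded = 3.1·e^(−3.1·0.48) = 3.1·e^(−1.4880) = 0.700054
Weight by the priors:
  P(Z=Busy)·L_Busy = 0.16 × 0.75841 = 0.121346
  P(Z=Idle)·L_Idle = 0.55 × 0.738785 = 0.406332
  P(Z=Degraded)·L_Degraded = 0.29 × 0.700054 = 0.203016
Denominator: 0.121346 + 0.406332 + 0.203016 = 0.730693
P(State Busy | x) ≈ 0.166

0.166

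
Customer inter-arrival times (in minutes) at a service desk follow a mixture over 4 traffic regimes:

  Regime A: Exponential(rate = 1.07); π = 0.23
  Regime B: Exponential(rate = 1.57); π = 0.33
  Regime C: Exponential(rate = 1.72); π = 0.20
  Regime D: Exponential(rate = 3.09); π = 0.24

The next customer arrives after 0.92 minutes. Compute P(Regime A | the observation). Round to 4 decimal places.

P(component k | x) = π_k·f_k(x) / marginal(x), where marginal(x) = Σ_j π_j·f_j(x).
Exponential densities:
  L_A = 1.07·e^(−1.07·0.92) = 1.07·e^(−0.9844) = 0.39982
  L_B = 1.57·e^(−1.57·0.92) = 1.57·e^(−1.4444) = 0.370343
  L_C = 1.72·e^(−1.72·0.92) = 1.72·e^(−1.5824) = 0.353428
  L_D = 3.09·e^(−3.09·0.92) = 3.09·e^(−2.8428) = 0.180031
Unnormalised posteriors:
  π_A·L_A = 0.23 × 0.39982 = 0.0919586
  π_B·L_B = 0.33 × 0.370343 = 0.122213
  π_C·L_C = 0.20 × 0.353428 = 0.0706856
  π_D·L_D = 0.24 × 0.180031 = 0.0432073
Denominator: 0.0919586 + 0.122213 + 0.0706856 + 0.0432073 = 0.328065
P(Regime A | data) ≈ 0.2803

0.2803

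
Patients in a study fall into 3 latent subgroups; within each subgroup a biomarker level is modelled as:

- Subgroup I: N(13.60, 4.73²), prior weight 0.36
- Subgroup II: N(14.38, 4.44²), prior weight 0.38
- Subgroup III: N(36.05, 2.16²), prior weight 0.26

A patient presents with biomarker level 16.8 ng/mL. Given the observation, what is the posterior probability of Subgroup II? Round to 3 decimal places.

Apply Bayes' rule: the posterior for each component is proportional to its prior times its likelihood at x.
Normal densities:
  p_I = (1/(4.73·√(2π)))·exp(−(16.8−13.60)²/(2·4.73²)) = 0.084343·exp(-0.22885) = 0.0670906
  p_II = (1/(4.44·√(2π)))·exp(−(16.8−14.38)²/(2·4.44²)) = 0.089852·exp(-0.14854) = 0.0774494
  p_III = (1/(2.16·√(2π)))·exp(−(16.8−36.05)²/(2·2.16²)) = 0.184696·exp(-39.71220) = 1.04632e-18
Weight by the priors:
  P(Z=I)·p_I = 0.36 × 0.0670906 = 0.0241526
  P(Z=II)·p_II = 0.38 × 0.0774494 = 0.0294308
  P(Z=III)·p_III = 0.26 × 1.04632e-18 = 2.72044e-19
Marginal: 0.0241526 + 0.0294308 + 2.72044e-19 = 0.0535834
P(Subgroup II | 16.8 ng/mL) ≈ 0.549

0.549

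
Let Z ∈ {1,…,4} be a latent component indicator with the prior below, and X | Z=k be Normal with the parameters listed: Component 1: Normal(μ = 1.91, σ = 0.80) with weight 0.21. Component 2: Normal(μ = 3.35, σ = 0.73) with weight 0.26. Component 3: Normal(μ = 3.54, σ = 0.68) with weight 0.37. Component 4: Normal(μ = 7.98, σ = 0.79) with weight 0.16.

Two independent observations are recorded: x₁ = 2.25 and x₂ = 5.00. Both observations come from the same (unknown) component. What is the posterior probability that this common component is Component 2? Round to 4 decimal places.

0.4767

Apply Bayes' rule: the posterior for each component is proportional to its prior times its likelihood at x.
Since both observations come from the same component, the likelihood for component k is f_k(x₁)·f_k(x₂).
  L_1 = [(1/(0.80·√(2π)))·exp(−(2.25−1.91)²/(2·0.80²)) = 0.498678·exp(-0.09031) = 0.455615] × [0.000287224] = 0.000130864
  L_2 = [(1/(0.73·√(2π)))·exp(−(2.25−3.35)²/(2·0.73²)) = 0.546496·exp(-1.13530) = 0.175604] × [0.0424832] = 0.00746021
  L_3 = [(1/(0.68·√(2π)))·exp(−(2.25−3.54)²/(2·0.68²)) = 0.586680·exp(-1.79942) = 0.0970342] × [0.0585305] = 0.00567946
  L_4 = [(1/(0.79·√(2π)))·exp(−(2.25−7.98)²/(2·0.79²)) = 0.504990·exp(-26.30420) = 1.90333e-12] × [0.000410645] = 7.81595e-16
Prior × likelihood for each component:
  π_1·L_1 = 0.21 × 0.000130864 = 2.74813e-05
  π_2·L_2 = 0.26 × 0.00746021 = 0.00193965
  π_3·L_3 = 0.37 × 0.00567946 = 0.0021014
  π_4·L_4 = 0.16 × 7.81595e-16 = 1.25055e-16
Normaliser: 2.74813e-05 + 0.00193965 + 0.0021014 + 1.25055e-16 = 0.00406854
P(Component 2 | x₁, x₂) = 0.00193965 / 0.00406854 ≈ 0.4767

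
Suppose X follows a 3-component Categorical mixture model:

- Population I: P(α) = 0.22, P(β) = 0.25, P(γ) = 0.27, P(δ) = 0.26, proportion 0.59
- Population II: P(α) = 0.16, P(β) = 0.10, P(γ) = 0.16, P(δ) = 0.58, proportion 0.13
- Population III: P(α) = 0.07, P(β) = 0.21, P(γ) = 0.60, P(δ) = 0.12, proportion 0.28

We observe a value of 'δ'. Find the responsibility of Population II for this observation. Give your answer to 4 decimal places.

0.2873

P(component k | x) = P(Z=k)·f_k(x) / marginal(x), where marginal(x) = Σ_j P(Z=j)·f_j(x).
Evaluate each component's likelihood at the observed value:
  L_I = 0.26
  L_II = 0.58
  L_III = 0.12
Weight by the priors:
  P(Z=I)·L_I = 0.59 × 0.26 = 0.1534
  P(Z=II)·L_II = 0.13 × 0.58 = 0.0754
  P(Z=III)·L_III = 0.28 × 0.12 = 0.0336
Normaliser: 0.1534 + 0.0754 + 0.0336 = 0.2624
Responsibility of Population II: 0.0754 / 0.2624 ≈ 0.2873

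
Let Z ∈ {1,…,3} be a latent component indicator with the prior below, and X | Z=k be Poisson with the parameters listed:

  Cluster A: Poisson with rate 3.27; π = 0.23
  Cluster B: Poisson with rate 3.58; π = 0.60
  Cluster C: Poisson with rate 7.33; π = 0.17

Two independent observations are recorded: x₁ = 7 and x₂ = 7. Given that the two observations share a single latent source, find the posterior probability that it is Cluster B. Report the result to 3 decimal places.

0.210

Apply Bayes' rule: the posterior for each component is proportional to its prior times its likelihood at x.
Since both observations come from the same component, the likelihood for component k is f_k(x₁)·f_k(x₂).
  L_A = [0.0301482] × [0.0301482] = 0.000908911
  L_B = [0.0416847] × [0.0416847] = 0.00173761
  L_C = [0.147883] × [0.147883] = 0.0218694
Unnormalised posteriors:
  π_A·L_A = 0.23 × 0.000908911 = 0.00020905
  π_B·L_B = 0.60 × 0.00173761 = 0.00104257
  π_C·L_C = 0.17 × 0.0218694 = 0.0037178
Marginal: 0.00020905 + 0.00104257 + 0.0037178 = 0.00496942
P(Cluster B | x₁, x₂) = 0.00104257 / 0.00496942 ≈ 0.210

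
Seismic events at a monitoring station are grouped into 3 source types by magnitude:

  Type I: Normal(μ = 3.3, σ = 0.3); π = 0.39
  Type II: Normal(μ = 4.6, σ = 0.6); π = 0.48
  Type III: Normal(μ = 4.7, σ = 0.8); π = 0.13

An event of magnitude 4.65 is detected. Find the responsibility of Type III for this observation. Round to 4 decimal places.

0.1690

By Bayes' theorem, P(k | x) = w_k f_k(x) / Σ_j w_j f_j(x).
Evaluate each component's likelihood at the observed value:
  L_I = 5.32791e-05
  L_II = 0.662599
  L_III = 0.497705
Prior × likelihood for each component:
  w_I·L_I = 0.39 × 5.32791e-05 = 2.07789e-05
  w_II·L_II = 0.48 × 0.662599 = 0.318048
  w_III·L_III = 0.13 × 0.497705 = 0.0647016
Evidence: 2.07789e-05 + 0.318048 + 0.0647016 = 0.38277
So the posterior for Type III is 0.0647016 / 0.38277 ≈ 0.1690.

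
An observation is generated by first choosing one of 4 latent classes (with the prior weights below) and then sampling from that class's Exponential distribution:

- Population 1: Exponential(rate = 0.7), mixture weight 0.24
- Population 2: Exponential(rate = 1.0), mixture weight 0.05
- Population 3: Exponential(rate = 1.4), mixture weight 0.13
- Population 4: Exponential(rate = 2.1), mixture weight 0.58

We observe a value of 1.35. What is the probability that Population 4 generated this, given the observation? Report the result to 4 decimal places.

Apply Bayes' rule: the posterior for each component is proportional to its prior times its likelihood at x.
Component likelihoods at x = 1.35:
  L_1 = 0.7·e^(−0.7·1.35) = 0.7·e^(−0.9450) = 0.272076
  L_2 = 1.0·e^(−1.0·1.35) = 1.0·e^(−1.3500) = 0.25924
  L_3 = 1.4·e^(−1.4·1.35) = 1.4·e^(−1.8900) = 0.211501
  L_4 = 2.1·e^(−2.1·1.35) = 2.1·e^(−2.8350) = 0.123309
Multiply by the mixture weights:
  w_1·L_1 = 0.24 × 0.272076 = 0.0652982
  w_2·L_2 = 0.05 × 0.25924 = 0.012962
  w_3·L_3 = 0.13 × 0.211501 = 0.0274951
  w_4·L_4 = 0.58 × 0.123309 = 0.0715192
Evidence: 0.0652982 + 0.012962 + 0.0274951 + 0.0715192 = 0.177274
P(Population 4 | the observation) ≈ 0.4034

0.4034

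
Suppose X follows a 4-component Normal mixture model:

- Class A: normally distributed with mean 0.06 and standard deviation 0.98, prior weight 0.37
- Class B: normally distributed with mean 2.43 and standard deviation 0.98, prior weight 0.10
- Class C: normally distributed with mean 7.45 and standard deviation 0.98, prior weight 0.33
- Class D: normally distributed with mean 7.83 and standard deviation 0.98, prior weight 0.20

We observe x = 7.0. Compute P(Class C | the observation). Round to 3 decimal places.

0.680

P(component k | x) = π_k·f_k(x) / marginal(x), where marginal(x) = Σ_j π_j·f_j(x).
Evaluate each component's likelihood at the observed value:
  p_A = 5.24631e-12
  p_B = 7.71953e-06
  p_C = 0.366352
  p_D = 0.284396
Multiply by the mixture weights:
  π_A·p_A = 0.37 × 5.24631e-12 = 1.94113e-12
  π_B·p_B = 0.10 × 7.71953e-06 = 7.71953e-07
  π_C·p_C = 0.33 × 0.366352 = 0.120896
  π_D·p_D = 0.20 × 0.284396 = 0.0568792
Marginal: 1.94113e-12 + 7.71953e-07 + 0.120896 + 0.0568792 = 0.177776
P(Class C | x) = 0.120896 / 0.177776 ≈ 0.680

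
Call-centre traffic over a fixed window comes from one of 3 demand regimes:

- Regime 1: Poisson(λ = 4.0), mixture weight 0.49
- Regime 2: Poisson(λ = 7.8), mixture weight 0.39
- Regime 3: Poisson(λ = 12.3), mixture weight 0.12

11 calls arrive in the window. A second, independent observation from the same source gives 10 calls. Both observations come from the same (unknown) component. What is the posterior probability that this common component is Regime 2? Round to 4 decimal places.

0.6479

P(component k | x) = π_k·f_k(x) / marginal(x), where marginal(x) = Σ_j π_j·f_j(x).
Since both observations come from the same component, the likelihood for component k is f_k(x₁)·f_k(x₂).
  f_1 = [0.00192454] × [0.00529248] = 1.01856e-05
  f_2 = [0.0667403] × [0.0941209] = 0.00628165
  f_3 = [0.111168] × [0.0994182] = 0.0110521
Multiply by the mixture weights:
  π_1·f_1 = 0.49 × 1.01856e-05 = 4.99093e-06
  π_2·f_2 = 0.39 × 0.00628165 = 0.00244984
  π_3·f_3 = 0.12 × 0.0110521 = 0.00132625
Marginal: 4.99093e-06 + 0.00244984 + 0.00132625 = 0.00378109
So the posterior for Regime 2 is 0.00244984 / 0.00378109 ≈ 0.6479.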